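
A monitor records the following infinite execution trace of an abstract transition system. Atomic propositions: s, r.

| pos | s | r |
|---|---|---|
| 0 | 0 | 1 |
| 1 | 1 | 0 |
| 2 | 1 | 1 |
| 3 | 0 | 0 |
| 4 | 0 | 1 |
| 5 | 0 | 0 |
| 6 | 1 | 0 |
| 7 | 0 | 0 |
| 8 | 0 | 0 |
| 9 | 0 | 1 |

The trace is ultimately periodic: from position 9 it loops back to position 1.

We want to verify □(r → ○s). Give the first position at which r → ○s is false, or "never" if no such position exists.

2

Check r → ○s at each position in order: 0 ✓, 1 ✓.
At position 2 the labels are {r, s} and the next position 3 has {}, so r → ○s is false there. This is the first violation.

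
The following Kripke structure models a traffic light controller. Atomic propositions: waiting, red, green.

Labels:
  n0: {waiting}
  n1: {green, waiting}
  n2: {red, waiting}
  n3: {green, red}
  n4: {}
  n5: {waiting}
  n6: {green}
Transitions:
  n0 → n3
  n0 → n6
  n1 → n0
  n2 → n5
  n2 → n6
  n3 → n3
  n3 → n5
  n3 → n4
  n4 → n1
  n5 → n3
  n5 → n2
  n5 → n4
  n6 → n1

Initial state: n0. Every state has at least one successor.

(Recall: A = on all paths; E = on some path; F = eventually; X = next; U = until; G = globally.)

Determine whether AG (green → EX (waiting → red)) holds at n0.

States satisfying green → EX (waiting → red): {n0, n2, n3, n4, n5}.
States satisfying AG (green → EX (waiting → red)): ∅.
n1 is reachable from n0 and violates green → EX (waiting → red), so AG fails at n0.
n0 ∉ Sat(AG (green → EX (waiting → red))).

Violated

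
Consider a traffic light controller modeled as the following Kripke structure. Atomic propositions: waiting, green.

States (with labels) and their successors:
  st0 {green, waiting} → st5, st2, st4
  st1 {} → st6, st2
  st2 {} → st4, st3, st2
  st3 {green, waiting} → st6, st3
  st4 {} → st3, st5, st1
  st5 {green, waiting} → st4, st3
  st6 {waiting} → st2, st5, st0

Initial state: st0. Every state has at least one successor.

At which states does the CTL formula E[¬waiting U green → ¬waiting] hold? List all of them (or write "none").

{st1, st2, st4, st6}

States satisfying ¬waiting: {st1, st2, st4}.
States satisfying green → ¬waiting: {st1, st2, st4, st6}.
States satisfying E[¬waiting U green → ¬waiting]: {st1, st2, st4, st6}.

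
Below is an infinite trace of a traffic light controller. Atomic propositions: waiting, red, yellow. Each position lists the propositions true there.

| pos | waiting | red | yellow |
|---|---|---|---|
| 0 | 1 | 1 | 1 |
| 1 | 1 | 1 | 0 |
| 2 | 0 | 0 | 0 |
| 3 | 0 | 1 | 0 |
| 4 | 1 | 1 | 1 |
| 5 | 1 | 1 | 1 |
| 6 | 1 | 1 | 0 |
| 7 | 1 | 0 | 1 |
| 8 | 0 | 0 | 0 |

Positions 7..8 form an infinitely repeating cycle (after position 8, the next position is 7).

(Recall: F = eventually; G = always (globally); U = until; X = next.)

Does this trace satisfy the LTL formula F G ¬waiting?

Violated

G ¬waiting is false at every position 0..8, so it never becomes true and F G ¬waiting fails.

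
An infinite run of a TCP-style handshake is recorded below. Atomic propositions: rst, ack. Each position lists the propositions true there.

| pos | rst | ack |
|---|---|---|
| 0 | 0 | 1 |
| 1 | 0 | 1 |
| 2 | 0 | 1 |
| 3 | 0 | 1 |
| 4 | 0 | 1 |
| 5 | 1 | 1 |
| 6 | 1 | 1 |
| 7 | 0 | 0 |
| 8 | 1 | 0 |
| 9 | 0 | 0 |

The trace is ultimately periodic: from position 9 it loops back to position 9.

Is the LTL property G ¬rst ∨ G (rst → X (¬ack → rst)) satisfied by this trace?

Does not hold

¬rst must hold at every position from 0 onward. It fails at position 5, so G ¬rst is false.
rst → X (¬ack → rst) must hold at every position from 0 onward. It fails at position 6, so G (rst → X (¬ack → rst)) is false.
Positions where rst holds: 5, 6, 8.
Check X (¬ack → rst) at each: 5→ok, 6→fails, 8→fails.
At position 0: G ¬rst is false; G (rst → X (¬ack → rst)) is false; so G ¬rst ∨ G (rst → X (¬ack → rst)) is false.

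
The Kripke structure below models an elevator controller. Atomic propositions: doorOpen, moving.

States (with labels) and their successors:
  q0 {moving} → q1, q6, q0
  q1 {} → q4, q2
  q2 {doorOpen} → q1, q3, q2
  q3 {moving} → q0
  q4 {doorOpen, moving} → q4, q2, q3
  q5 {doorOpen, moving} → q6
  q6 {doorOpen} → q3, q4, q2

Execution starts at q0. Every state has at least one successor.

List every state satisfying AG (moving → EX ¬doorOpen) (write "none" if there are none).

States satisfying moving → EX ¬doorOpen: {q0, q1, q2, q3, q4, q6}.
States satisfying AG (moving → EX ¬doorOpen): {q0, q1, q2, q3, q4, q6}.

{q0, q1, q2, q3, q4, q6}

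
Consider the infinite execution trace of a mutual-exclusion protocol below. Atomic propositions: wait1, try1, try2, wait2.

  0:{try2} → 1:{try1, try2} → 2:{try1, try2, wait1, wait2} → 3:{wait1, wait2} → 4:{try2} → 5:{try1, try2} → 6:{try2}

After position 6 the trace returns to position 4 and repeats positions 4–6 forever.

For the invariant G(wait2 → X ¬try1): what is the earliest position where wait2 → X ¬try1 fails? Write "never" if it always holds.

never

wait2 → X ¬try1 holds at every position 0..6, and those are all the positions the trace ever visits, so the invariant G(wait2 → X ¬try1) is never violated.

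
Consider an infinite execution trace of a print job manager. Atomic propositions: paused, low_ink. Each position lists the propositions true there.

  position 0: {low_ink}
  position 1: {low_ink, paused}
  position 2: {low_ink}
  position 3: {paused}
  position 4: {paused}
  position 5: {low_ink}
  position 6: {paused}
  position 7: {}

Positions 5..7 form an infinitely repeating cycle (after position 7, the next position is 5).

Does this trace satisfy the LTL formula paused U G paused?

Violated

Walking from position 0: at position 0, G paused has not yet held and paused fails, so paused U G paused is false.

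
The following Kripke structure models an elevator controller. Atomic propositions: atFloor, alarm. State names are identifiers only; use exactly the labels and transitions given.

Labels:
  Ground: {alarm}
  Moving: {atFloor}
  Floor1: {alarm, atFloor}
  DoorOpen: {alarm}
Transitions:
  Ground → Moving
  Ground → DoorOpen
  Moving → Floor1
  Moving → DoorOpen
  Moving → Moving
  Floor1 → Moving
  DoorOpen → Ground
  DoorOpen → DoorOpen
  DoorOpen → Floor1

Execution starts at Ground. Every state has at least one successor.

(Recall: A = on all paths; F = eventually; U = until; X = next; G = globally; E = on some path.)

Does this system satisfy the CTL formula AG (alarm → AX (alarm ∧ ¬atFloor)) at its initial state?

Does not hold

States satisfying alarm → AX (alarm ∧ ¬atFloor): {Moving}.
States satisfying AG (alarm → AX (alarm ∧ ¬atFloor)): ∅.
DoorOpen is reachable from Ground and violates alarm → AX (alarm ∧ ¬atFloor), so AG fails at Ground.
Ground ∉ Sat(AG (alarm → AX (alarm ∧ ¬atFloor))).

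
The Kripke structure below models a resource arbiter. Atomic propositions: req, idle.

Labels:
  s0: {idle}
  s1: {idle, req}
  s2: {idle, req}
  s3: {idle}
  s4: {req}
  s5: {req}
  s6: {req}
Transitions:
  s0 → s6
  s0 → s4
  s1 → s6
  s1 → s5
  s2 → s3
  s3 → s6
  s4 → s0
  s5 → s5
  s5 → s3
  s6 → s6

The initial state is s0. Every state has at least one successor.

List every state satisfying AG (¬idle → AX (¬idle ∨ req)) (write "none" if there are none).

States satisfying ¬idle → AX (¬idle ∨ req): {s0, s1, s2, s3, s6}.
States satisfying AG (¬idle → AX (¬idle ∨ req)): {s2, s3, s6}.

{s2, s3, s6}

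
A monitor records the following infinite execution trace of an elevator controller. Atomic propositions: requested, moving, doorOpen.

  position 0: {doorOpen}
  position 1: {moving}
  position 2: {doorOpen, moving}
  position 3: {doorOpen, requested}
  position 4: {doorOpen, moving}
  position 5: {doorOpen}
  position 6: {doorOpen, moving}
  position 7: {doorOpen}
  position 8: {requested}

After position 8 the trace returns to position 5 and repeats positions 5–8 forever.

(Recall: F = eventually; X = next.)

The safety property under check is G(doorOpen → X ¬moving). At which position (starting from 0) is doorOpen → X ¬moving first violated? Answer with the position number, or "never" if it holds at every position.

At position 0 the labels are {doorOpen} and the next position 1 has {moving}, so doorOpen → X ¬moving is false there. This is the first violation.

0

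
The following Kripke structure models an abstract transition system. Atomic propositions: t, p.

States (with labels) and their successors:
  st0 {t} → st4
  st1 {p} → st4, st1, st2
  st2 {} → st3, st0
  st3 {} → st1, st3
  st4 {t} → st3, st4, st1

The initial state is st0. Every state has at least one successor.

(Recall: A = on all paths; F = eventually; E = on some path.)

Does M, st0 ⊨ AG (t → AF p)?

Does not hold

States satisfying t → AF p: {st1, st2, st3}.
States satisfying AG (t → AF p): ∅.
st0 is reachable from st0 and violates t → AF p, so AG fails at st0.
st0 ∉ Sat(AG (t → AF p)).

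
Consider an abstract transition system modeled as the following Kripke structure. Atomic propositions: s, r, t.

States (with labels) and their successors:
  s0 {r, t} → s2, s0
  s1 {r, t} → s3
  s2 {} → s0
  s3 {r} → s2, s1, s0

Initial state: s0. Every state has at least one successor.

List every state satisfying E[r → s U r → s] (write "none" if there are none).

States satisfying r → s: {s2}.
States satisfying E[r → s U r → s]: {s2}.

{s2}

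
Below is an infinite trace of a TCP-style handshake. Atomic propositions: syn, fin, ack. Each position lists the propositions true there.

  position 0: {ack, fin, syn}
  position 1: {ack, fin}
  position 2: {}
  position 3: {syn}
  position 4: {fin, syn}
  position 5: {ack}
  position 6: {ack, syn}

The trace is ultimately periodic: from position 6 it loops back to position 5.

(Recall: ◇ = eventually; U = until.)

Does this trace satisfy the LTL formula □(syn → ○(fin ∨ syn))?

No

syn → ○(fin ∨ syn) must hold at every position from 0 onward. It fails at position 4, so □(syn → ○(fin ∨ syn)) is false.
Positions where syn holds: 0, 3, 4, 6.
Check ○(fin ∨ syn) at each: 0→ok, 3→ok, 4→fails, 6→fails.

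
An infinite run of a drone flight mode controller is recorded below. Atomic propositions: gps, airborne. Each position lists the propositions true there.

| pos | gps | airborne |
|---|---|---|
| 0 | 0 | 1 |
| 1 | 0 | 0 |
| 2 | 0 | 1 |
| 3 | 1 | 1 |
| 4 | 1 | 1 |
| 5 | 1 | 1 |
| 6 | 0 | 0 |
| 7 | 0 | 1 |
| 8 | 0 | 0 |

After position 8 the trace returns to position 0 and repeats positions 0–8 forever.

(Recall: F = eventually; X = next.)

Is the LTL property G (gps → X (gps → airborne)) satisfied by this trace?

gps → X (gps → airborne) holds at every position 0..8, and those are all positions ever visited, so G (gps → X (gps → airborne)) holds.
Positions where gps holds: 3, 4, 5.
Check X (gps → airborne) at each: 3→ok, 4→ok, 5→ok.

Yes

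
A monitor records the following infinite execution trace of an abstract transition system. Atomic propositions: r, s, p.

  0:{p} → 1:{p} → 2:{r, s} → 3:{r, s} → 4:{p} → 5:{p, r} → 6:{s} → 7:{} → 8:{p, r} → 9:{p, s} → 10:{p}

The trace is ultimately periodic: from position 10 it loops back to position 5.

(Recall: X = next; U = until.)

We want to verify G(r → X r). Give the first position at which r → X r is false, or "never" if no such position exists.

Check r → X r at each position in order: 0 ✓, 1 ✓, 2 ✓.
At position 3 the labels are {r, s} and the next position 4 has {p}, so r → X r is false there. This is the first violation.

3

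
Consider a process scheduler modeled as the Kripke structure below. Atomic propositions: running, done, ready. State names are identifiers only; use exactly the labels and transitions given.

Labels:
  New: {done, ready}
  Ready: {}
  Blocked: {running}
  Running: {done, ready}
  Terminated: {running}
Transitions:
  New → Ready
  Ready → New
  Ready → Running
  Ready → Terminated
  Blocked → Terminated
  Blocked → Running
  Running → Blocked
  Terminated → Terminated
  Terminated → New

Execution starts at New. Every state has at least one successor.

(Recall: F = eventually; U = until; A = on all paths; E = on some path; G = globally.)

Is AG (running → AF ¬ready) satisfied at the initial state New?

Satisfied

States satisfying running → AF ¬ready: {New, Ready, Blocked, Running, Terminated}.
States satisfying AG (running → AF ¬ready): {New, Ready, Blocked, Running, Terminated}.
Every state reachable from New satisfies running → AF ¬ready.
New ∈ Sat(AG (running → AF ¬ready)).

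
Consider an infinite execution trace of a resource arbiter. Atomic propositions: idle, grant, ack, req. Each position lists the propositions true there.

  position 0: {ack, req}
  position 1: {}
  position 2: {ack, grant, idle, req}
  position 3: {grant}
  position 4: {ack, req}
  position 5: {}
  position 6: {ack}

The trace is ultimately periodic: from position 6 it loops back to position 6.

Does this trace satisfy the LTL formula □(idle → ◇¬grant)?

Holds

idle → ◇¬grant holds at every position 0..6, and those are all positions ever visited, so □(idle → ◇¬grant) holds.
Positions where idle holds: 2.
Check ◇¬grant at each: 2→ok.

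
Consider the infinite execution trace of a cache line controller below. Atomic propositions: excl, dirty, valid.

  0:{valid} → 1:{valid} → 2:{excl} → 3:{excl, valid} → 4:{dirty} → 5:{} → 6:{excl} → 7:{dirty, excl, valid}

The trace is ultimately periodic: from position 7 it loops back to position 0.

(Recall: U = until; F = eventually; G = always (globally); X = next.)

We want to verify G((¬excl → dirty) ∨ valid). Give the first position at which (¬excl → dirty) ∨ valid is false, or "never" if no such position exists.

Check (¬excl → dirty) ∨ valid at each position in order: 0 ✓, 1 ✓, 2 ✓, 3 ✓, 4 ✓.
At position 5 the labels are {}, so (¬excl → dirty) ∨ valid is false there. This is the first violation.

5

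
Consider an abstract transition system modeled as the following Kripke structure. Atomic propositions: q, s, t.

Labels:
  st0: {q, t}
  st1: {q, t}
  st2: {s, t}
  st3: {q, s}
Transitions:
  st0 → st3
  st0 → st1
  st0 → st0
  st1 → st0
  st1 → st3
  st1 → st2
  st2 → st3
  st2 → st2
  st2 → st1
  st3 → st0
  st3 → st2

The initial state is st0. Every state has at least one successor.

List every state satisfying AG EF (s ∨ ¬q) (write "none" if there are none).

States satisfying EF (s ∨ ¬q): {st0, st1, st2, st3}.
States satisfying AG EF (s ∨ ¬q): {st0, st1, st2, st3}.

{st0, st1, st2, st3}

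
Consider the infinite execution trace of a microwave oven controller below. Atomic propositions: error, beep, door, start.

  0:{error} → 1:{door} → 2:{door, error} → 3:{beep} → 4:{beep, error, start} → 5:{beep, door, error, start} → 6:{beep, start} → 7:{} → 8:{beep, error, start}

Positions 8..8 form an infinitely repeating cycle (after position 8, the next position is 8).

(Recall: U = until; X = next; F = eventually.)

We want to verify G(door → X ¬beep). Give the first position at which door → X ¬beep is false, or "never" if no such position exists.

Check door → X ¬beep at each position in order: 0 ✓, 1 ✓.
At position 2 the labels are {door, error} and the next position 3 has {beep}, so door → X ¬beep is false there. This is the first violation.

2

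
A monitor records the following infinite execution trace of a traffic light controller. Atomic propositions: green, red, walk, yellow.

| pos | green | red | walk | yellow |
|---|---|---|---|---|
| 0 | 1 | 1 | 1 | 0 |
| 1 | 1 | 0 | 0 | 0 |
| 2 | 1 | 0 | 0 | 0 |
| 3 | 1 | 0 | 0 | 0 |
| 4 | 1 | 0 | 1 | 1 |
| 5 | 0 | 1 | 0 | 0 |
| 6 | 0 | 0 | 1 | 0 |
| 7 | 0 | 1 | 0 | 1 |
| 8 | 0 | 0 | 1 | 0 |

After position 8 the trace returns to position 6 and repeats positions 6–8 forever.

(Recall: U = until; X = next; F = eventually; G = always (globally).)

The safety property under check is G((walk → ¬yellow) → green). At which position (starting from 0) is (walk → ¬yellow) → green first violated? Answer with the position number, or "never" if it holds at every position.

Check (walk → ¬yellow) → green at each position in order: 0 ✓, 1 ✓, 2 ✓, 3 ✓, 4 ✓.
At position 5 the labels are {red}, so (walk → ¬yellow) → green is false there. This is the first violation.

5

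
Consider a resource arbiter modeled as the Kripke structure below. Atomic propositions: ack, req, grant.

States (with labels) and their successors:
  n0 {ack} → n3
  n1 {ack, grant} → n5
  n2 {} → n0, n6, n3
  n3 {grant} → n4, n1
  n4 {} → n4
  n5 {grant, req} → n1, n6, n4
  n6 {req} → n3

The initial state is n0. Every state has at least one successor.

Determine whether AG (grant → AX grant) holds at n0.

States satisfying grant → AX grant: {n0, n1, n2, n4, n6}.
States satisfying AG (grant → AX grant): {n4}.
n3 is reachable from n0 and violates grant → AX grant, so AG fails at n0.
n0 ∉ Sat(AG (grant → AX grant)).

Does not hold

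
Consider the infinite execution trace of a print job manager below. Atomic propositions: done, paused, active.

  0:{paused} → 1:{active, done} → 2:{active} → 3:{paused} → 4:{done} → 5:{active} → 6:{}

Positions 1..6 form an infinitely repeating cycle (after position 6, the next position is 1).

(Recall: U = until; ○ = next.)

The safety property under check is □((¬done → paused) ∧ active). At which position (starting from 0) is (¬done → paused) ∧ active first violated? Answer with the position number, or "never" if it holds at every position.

0

At position 0 the labels are {paused}, so (¬done → paused) ∧ active is false there. This is the first violation.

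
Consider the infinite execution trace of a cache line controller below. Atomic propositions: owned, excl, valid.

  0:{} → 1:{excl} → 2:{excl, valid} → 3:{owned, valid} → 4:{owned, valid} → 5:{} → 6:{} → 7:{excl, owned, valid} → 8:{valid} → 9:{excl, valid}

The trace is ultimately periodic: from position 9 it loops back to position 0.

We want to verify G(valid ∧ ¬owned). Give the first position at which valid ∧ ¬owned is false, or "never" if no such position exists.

0

At position 0 the labels are {}, so valid ∧ ¬owned is false there. This is the first violation.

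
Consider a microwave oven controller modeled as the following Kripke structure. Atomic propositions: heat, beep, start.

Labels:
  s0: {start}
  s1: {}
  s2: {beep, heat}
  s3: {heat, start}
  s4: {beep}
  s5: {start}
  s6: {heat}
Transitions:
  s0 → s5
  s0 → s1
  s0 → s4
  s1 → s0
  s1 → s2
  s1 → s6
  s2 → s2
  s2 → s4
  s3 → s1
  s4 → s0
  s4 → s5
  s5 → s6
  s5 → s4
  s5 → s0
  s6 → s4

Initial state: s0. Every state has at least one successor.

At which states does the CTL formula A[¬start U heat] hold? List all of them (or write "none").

{s2, s3, s6}

States satisfying ¬start: {s1, s2, s4, s6}.
States satisfying heat: {s2, s3, s6}.
States satisfying A[¬start U heat]: {s2, s3, s6}.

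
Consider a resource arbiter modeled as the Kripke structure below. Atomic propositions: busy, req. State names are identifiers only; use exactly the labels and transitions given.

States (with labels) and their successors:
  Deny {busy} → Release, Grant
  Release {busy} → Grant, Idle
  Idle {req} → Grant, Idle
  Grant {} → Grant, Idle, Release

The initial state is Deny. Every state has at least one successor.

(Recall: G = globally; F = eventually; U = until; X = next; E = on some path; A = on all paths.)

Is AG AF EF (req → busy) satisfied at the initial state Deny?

Yes

States satisfying AF EF (req → busy): {Deny, Release, Idle, Grant}.
States satisfying AG AF EF (req → busy): {Deny, Release, Idle, Grant}.
Every state reachable from Deny satisfies AF EF (req → busy).
Deny ∈ Sat(AG AF EF (req → busy)).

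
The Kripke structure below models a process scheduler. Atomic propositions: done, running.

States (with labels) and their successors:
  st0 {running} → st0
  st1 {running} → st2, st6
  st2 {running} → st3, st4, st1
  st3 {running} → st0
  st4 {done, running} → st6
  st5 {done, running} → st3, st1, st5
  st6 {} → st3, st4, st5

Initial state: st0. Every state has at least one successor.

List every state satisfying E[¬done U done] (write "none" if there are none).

{st1, st2, st4, st5, st6}

States satisfying ¬done: {st0, st1, st2, st3, st6}.
States satisfying done: {st4, st5}.
States satisfying E[¬done U done]: {st1, st2, st4, st5, st6}.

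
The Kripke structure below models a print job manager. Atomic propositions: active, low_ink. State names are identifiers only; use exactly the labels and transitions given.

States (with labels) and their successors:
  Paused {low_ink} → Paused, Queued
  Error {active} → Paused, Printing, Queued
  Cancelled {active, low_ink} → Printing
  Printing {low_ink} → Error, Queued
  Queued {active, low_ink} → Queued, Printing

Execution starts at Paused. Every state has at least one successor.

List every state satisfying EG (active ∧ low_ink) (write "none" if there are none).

{Queued}

States satisfying active ∧ low_ink: {Cancelled, Queued}.
States satisfying EG (active ∧ low_ink): {Queued}.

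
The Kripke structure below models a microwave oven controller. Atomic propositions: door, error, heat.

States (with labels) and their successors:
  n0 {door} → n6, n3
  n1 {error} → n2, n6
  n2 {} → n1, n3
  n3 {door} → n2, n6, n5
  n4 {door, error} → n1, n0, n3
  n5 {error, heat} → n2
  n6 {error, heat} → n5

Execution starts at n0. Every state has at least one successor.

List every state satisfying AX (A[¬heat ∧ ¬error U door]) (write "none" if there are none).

States satisfying A[¬heat ∧ ¬error U door]: {n0, n3, n4}.
States satisfying AX (A[¬heat ∧ ¬error U door]): ∅.

none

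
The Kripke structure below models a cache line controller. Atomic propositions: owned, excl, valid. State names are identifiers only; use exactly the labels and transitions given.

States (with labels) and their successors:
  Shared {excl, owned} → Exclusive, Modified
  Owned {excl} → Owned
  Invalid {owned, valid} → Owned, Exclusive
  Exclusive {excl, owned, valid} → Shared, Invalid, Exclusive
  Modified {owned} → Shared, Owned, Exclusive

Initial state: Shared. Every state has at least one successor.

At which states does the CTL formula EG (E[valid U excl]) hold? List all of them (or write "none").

States satisfying E[valid U excl]: {Shared, Owned, Invalid, Exclusive}.
States satisfying EG (E[valid U excl]): {Shared, Owned, Invalid, Exclusive}.

{Shared, Owned, Invalid, Exclusive}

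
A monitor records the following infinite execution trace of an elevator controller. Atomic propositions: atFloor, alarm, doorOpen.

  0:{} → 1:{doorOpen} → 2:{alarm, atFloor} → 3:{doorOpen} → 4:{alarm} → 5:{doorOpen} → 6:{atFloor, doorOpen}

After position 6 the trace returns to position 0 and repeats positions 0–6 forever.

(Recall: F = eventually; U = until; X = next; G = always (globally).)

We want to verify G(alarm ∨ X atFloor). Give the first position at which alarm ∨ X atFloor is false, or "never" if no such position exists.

0

At position 0 the labels are {} and the next position 1 has {doorOpen}, so alarm ∨ X atFloor is false there. This is the first violation.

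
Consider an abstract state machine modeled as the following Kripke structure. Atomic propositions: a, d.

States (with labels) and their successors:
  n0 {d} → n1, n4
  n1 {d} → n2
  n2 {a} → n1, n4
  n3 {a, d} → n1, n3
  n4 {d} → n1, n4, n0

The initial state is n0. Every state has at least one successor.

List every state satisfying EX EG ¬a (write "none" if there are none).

States satisfying EG ¬a: {n0, n4}.
States satisfying EX EG ¬a: {n0, n2, n4}.

{n0, n2, n4}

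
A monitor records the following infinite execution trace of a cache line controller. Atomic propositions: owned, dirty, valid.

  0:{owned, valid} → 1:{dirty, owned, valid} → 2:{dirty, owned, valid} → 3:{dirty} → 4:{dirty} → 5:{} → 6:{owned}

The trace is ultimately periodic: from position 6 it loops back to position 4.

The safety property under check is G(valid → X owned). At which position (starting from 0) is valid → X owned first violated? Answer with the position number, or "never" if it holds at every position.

2

Check valid → X owned at each position in order: 0 ✓, 1 ✓.
At position 2 the labels are {dirty, owned, valid} and the next position 3 has {dirty}, so valid → X owned is false there. This is the first violation.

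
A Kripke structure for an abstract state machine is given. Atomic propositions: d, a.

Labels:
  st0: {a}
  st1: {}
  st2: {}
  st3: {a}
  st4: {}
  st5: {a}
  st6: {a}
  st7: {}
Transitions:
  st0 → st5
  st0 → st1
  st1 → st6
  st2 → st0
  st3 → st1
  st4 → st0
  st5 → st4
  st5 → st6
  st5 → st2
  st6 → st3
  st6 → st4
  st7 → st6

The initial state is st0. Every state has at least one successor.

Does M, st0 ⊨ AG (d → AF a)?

Yes

States satisfying d → AF a: {st0, st1, st2, st3, st4, st5, st6, st7}.
States satisfying AG (d → AF a): {st0, st1, st2, st3, st4, st5, st6, st7}.
Every state reachable from st0 satisfies d → AF a.
st0 ∈ Sat(AG (d → AF a)).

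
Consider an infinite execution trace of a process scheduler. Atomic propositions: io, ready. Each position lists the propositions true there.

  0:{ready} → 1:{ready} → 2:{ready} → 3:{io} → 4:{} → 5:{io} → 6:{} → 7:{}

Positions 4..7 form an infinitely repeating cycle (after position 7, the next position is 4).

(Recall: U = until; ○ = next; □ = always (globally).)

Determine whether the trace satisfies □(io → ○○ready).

No

io → ○○ready must hold at every position from 0 onward. It fails at position 3, so □(io → ○○ready) is false.
Positions where io holds: 3, 5.
Check ○○ready at each: 3→fails, 5→fails.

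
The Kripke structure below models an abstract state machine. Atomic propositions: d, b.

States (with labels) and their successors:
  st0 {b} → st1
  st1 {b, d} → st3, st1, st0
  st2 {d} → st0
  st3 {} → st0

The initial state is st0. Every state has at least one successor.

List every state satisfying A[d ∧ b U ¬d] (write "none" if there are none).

States satisfying d ∧ b: {st1}.
States satisfying ¬d: {st0, st3}.
States satisfying A[d ∧ b U ¬d]: {st0, st3}.

{st0, st3}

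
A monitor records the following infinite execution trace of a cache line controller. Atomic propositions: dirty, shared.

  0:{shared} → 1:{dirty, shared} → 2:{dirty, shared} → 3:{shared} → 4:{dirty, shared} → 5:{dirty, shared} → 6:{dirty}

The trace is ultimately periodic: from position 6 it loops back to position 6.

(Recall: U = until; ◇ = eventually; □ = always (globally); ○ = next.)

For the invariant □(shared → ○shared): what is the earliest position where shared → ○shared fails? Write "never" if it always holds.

5

Check shared → ○shared at each position in order: 0 ✓, 1 ✓, 2 ✓, 3 ✓, 4 ✓.
At position 5 the labels are {dirty, shared} and the next position 6 has {dirty}, so shared → ○shared is false there. This is the first violation.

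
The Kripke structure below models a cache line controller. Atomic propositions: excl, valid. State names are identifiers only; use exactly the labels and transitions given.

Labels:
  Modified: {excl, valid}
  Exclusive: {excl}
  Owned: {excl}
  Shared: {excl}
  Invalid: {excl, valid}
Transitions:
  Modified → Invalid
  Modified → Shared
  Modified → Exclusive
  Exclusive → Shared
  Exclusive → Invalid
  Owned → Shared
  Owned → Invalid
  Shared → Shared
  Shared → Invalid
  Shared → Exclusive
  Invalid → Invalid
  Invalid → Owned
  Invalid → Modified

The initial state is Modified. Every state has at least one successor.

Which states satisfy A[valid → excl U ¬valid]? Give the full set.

{Exclusive, Owned, Shared}

States satisfying valid → excl: {Modified, Exclusive, Owned, Shared, Invalid}.
States satisfying ¬valid: {Exclusive, Owned, Shared}.
States satisfying A[valid → excl U ¬valid]: {Exclusive, Owned, Shared}.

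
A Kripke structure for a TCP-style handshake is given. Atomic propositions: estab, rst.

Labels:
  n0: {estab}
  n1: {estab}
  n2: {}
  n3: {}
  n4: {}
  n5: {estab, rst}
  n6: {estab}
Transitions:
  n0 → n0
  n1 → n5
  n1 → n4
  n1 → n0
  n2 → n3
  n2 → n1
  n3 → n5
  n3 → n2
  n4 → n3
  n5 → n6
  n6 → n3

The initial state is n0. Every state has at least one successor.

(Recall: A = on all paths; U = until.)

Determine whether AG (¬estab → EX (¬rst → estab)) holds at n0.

Holds

States satisfying ¬estab → EX (¬rst → estab): {n0, n1, n2, n3, n5, n6}.
States satisfying AG (¬estab → EX (¬rst → estab)): {n0}.
Every state reachable from n0 satisfies ¬estab → EX (¬rst → estab).
n0 ∈ Sat(AG (¬estab → EX (¬rst → estab))).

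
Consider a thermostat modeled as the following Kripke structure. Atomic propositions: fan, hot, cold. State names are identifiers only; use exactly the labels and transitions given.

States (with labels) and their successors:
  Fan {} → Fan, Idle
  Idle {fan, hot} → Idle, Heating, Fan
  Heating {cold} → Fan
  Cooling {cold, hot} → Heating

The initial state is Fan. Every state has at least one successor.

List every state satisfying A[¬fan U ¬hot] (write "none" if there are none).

{Fan, Heating, Cooling}

States satisfying ¬fan: {Fan, Heating, Cooling}.
States satisfying ¬hot: {Fan, Heating}.
States satisfying A[¬fan U ¬hot]: {Fan, Heating, Cooling}.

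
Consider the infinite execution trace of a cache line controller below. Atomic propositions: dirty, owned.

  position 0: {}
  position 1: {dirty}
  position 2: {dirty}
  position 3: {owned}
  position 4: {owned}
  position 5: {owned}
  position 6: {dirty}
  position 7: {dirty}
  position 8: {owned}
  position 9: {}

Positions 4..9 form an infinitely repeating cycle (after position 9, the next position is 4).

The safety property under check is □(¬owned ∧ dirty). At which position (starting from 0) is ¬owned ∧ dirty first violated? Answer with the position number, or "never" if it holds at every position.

At position 0 the labels are {}, so ¬owned ∧ dirty is false there. This is the first violation.

0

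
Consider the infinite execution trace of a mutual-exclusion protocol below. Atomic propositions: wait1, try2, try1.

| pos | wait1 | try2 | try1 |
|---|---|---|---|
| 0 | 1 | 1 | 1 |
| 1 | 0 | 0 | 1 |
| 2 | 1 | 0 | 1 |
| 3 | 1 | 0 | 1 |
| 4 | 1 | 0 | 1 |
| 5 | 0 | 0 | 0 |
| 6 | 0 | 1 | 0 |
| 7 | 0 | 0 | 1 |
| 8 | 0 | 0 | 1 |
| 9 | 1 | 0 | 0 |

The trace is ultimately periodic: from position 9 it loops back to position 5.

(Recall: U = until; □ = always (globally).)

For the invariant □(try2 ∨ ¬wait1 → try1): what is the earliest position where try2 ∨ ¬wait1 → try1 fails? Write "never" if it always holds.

Check try2 ∨ ¬wait1 → try1 at each position in order: 0 ✓, 1 ✓, 2 ✓, 3 ✓, 4 ✓.
At position 5 the labels are {}, so try2 ∨ ¬wait1 → try1 is false there. This is the first violation.

5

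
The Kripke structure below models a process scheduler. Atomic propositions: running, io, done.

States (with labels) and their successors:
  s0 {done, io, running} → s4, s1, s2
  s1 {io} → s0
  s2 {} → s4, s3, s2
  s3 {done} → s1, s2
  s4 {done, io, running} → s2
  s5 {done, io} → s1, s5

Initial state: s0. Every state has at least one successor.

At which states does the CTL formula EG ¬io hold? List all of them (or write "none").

States satisfying ¬io: {s2, s3}.
States satisfying EG ¬io: {s2, s3}.

{s2, s3}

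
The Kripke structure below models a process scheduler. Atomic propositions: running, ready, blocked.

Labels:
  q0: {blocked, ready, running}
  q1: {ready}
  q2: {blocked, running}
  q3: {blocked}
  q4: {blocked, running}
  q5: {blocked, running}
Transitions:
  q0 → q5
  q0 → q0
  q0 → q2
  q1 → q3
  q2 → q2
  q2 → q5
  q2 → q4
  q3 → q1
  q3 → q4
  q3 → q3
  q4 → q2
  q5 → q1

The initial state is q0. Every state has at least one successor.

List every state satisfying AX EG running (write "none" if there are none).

States satisfying EG running: {q0, q2, q4}.
States satisfying AX EG running: {q4}.

{q4}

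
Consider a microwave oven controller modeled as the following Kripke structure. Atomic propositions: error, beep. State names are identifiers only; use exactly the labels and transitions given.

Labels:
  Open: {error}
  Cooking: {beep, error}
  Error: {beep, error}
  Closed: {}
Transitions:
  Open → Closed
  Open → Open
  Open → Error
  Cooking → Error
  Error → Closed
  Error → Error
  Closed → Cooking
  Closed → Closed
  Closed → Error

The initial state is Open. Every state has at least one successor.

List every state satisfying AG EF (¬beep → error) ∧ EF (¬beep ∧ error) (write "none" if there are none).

{Open}

States satisfying EF (¬beep → error): {Open, Cooking, Error, Closed}.
States satisfying AG EF (¬beep → error): {Open, Cooking, Error, Closed}.
States satisfying ¬beep ∧ error: {Open}.
States satisfying EF (¬beep ∧ error): {Open}.
States satisfying AG EF (¬beep → error) ∧ EF (¬beep ∧ error): {Open}.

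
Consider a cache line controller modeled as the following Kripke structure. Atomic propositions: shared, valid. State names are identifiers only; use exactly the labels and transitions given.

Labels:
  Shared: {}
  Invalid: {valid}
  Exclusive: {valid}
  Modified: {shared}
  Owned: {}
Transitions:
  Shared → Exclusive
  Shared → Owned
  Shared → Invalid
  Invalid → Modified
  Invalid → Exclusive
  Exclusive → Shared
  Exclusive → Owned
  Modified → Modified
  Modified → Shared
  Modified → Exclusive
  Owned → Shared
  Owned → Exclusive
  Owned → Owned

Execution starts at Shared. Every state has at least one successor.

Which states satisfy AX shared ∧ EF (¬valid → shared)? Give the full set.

none

States satisfying shared: {Modified}.
States satisfying AX shared: ∅.
States satisfying ¬valid → shared: {Invalid, Exclusive, Modified}.
States satisfying EF (¬valid → shared): {Shared, Invalid, Exclusive, Modified, Owned}.
States satisfying AX shared ∧ EF (¬valid → shared): ∅.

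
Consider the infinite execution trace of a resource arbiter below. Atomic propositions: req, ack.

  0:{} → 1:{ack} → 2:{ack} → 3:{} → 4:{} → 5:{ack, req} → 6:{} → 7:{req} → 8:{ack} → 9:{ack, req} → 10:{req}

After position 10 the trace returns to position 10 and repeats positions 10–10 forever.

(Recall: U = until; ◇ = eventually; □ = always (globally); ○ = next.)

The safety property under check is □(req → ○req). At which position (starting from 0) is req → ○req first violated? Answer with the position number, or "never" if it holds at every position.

Check req → ○req at each position in order: 0 ✓, 1 ✓, 2 ✓, 3 ✓, 4 ✓.
At position 5 the labels are {ack, req} and the next position 6 has {}, so req → ○req is false there. This is the first violation.

5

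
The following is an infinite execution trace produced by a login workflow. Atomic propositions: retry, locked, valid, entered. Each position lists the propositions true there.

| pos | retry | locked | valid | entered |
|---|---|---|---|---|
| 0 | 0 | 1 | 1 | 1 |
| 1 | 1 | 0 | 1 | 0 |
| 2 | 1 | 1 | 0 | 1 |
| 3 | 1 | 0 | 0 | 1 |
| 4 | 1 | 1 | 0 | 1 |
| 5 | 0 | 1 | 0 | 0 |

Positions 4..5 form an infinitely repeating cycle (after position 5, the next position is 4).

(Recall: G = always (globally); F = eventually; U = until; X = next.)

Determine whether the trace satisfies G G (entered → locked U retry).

Holds

G (entered → locked U retry) holds at every position 0..5, and those are all positions ever visited, so G G (entered → locked U retry) holds.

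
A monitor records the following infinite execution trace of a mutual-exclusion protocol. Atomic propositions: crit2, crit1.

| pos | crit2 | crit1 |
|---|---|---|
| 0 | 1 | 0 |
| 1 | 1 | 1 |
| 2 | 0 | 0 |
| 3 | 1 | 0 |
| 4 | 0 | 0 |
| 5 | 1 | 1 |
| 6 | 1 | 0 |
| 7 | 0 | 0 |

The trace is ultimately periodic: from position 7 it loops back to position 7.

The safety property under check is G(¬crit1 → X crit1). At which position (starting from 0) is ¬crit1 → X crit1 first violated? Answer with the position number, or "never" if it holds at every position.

Check ¬crit1 → X crit1 at each position in order: 0 ✓, 1 ✓.
At position 2 the labels are {} and the next position 3 has {crit2}, so ¬crit1 → X crit1 is false there. This is the first violation.

2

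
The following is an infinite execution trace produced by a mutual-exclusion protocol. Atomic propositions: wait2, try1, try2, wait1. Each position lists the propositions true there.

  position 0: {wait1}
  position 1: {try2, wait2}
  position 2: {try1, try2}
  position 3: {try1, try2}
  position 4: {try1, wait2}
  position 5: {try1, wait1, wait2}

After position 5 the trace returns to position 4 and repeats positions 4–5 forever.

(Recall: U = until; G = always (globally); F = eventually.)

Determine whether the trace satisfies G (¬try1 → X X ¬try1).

No

¬try1 → X X ¬try1 must hold at every position from 0 onward. It fails at position 0, so G (¬try1 → X X ¬try1) is false.
Positions where ¬try1 holds: 0, 1.
Check X X ¬try1 at each: 0→fails, 1→fails.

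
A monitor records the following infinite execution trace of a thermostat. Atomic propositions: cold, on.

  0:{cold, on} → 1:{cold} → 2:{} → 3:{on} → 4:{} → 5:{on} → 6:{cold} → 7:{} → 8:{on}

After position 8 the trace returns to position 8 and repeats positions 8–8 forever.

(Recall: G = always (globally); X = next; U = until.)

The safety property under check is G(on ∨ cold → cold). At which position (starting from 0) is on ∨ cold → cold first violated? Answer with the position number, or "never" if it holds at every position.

Check on ∨ cold → cold at each position in order: 0 ✓, 1 ✓, 2 ✓.
At position 3 the labels are {on}, so on ∨ cold → cold is false there. This is the first violation.

3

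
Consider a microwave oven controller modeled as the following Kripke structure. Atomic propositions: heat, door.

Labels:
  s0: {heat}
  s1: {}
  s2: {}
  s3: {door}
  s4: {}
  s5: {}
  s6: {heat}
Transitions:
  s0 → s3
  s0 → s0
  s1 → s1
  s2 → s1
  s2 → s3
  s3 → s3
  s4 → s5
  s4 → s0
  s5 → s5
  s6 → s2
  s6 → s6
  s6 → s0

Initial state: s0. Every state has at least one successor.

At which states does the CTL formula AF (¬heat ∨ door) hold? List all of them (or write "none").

{s1, s2, s3, s4, s5}

States satisfying ¬heat ∨ door: {s1, s2, s3, s4, s5}.
States satisfying AF (¬heat ∨ door): {s1, s2, s3, s4, s5}.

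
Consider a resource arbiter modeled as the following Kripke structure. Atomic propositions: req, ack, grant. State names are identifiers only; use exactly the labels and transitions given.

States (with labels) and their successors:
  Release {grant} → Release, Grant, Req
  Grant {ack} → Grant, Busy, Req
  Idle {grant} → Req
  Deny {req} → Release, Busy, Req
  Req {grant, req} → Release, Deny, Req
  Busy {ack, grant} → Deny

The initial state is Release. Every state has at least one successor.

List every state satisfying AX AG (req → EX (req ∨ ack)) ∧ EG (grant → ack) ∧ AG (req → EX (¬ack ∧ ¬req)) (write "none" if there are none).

States satisfying AG (req → EX (req ∨ ack)): {Release, Grant, Idle, Deny, Req, Busy}.
States satisfying AX AG (req → EX (req ∨ ack)): {Release, Grant, Idle, Deny, Req, Busy}.
States satisfying grant → ack: {Grant, Deny, Busy}.
States satisfying EG (grant → ack): {Grant, Deny, Busy}.
States satisfying req → EX (¬ack ∧ ¬req): {Release, Grant, Idle, Deny, Req, Busy}.
States satisfying AG (req → EX (¬ack ∧ ¬req)): {Release, Grant, Idle, Deny, Req, Busy}.
States satisfying EG (grant → ack) ∧ AG (req → EX (¬ack ∧ ¬req)): {Grant, Deny, Busy}.
States satisfying AX AG (req → EX (req ∨ ack)) ∧ EG (grant → ack) ∧ AG (req → EX (¬ack ∧ ¬req)): {Grant, Deny, Busy}.

{Grant, Deny, Busy}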